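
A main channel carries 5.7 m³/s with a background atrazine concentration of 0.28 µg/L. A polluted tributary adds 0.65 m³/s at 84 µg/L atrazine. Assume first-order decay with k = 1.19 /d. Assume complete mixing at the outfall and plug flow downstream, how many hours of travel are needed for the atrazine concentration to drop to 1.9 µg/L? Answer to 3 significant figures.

Mixed concentration C = ΣQC/ΣQ = (5.700·0.2800 + 0.6500·84.00) / 6.350 = 56.20/6.350 = 8.850 µg/L.
8.850·exp(−k·t) = 1.9 → t = ln(8.850/1.9)/k = 111700 s = 31.03 h.

31.0 h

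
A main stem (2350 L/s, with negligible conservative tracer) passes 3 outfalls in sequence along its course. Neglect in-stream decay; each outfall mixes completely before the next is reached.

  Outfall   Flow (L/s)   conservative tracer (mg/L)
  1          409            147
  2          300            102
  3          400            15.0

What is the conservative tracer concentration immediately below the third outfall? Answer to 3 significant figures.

28.0 mg/L

Outfall 1: combined Q = 2759 L/s; C = (2350·0 + 409.0·147.0)/2759 = 21.79 mg/L.
Outfall 2: combined Q = 3059 L/s; C = (2759·21.79 + 300.0·102.0)/3059 = 29.66 mg/L.
Outfall 3: combined Q = 3459 L/s; C = (3059·29.66 + 400.0·15.00)/3459 = 27.96 mg/L.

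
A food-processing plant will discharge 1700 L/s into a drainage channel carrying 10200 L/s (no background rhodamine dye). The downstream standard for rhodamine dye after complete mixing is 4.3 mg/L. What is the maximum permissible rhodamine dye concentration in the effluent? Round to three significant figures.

30.1 mg/L

At the limit, (Qr·Cr + Qe·Cₑ)/(Qr + Qe) = 4.3:
Cₑ = (11900·4.3 − 10200·0) / 1700 = 30.10 mg/L.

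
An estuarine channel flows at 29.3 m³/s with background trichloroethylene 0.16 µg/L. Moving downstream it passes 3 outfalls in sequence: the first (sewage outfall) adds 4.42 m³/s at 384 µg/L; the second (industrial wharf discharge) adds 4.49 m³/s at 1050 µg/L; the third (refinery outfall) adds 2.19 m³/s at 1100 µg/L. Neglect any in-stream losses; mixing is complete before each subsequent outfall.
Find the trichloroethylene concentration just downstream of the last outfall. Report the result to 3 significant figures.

218 µg/L

Below outfall 1: Q → 33.72 m³/s, C = (29.30·0.1600 + 4.420·384.0)/33.72 = 50.47 µg/L.
Below outfall 2: Q → 38.21 m³/s, C = (33.72·50.47 + 4.490·1050)/38.21 = 167.9 µg/L.
Below outfall 3: Q → 40.40 m³/s, C = (38.21·167.9 + 2.190·1100)/40.40 = 218.5 µg/L.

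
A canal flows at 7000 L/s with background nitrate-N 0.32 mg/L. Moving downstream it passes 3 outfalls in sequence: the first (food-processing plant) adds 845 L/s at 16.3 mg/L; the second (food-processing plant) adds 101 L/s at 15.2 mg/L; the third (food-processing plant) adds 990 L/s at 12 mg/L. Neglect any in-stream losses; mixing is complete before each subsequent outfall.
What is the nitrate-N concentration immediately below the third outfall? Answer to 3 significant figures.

Outfall 1: combined Q = 7845 L/s; C = (7000·0.3200 + 845.0·16.30)/7845 = 2.041 mg/L.
Outfall 2: combined Q = 7946 L/s; C = (7845·2.041 + 101.0·15.20)/7946 = 2.208 mg/L.
Outfall 3: combined Q = 8936 L/s; C = (7946·2.208 + 990.0·12.00)/8936 = 3.293 mg/L.

3.29 mg/L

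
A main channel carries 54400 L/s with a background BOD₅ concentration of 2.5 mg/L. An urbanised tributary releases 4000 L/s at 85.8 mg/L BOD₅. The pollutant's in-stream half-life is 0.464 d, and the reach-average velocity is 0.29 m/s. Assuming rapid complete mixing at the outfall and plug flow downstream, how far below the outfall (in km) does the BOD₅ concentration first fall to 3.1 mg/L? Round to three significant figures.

After mixing, C = (54400·2.500 + 4000·85.80) / 58400 = 479200/58400 = 8.205 mg/L.
Half-life 0.464 d → k = ln 2 / 0.464 = 1.494 d⁻¹.
Set 8.205·exp(−k·t) = 3.1 → t = ln(8.205/3.1)/k = 56300 s = 15.64 h.
Distance = v·t = 0.29·56300 = 16330 m = 16.33 km.

16.3 km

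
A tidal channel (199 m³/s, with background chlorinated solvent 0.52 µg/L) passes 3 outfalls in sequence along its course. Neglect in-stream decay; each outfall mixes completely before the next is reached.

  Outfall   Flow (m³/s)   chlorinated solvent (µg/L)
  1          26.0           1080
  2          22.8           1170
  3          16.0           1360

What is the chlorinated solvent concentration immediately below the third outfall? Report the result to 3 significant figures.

After outfall 1: Q = 199.0 + 26.00 = 225.0 m³/s; C = (199.0·0.5200 + 26.00·1080)/225.0 = 125.3 µg/L.
After outfall 2: Q = 225.0 + 22.80 = 247.8 m³/s; C = (225.0·125.3 + 22.80·1170)/247.8 = 221.4 µg/L.
After outfall 3: Q = 247.8 + 16.00 = 263.8 m³/s; C = (247.8·221.4 + 16.00·1360)/263.8 = 290.4 µg/L.

290 µg/L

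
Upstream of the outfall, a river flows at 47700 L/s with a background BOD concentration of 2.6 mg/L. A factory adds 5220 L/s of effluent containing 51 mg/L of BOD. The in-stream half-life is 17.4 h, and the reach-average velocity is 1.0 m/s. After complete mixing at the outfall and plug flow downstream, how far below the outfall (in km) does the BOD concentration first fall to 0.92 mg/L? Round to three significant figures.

Conservation of mass: C = (47700·2.600 + 5220·51.00) / 52920 = 390200/52920 = 7.374 mg/L.
Half-life 17.4 h → k = ln 2 / 17.4 = 0.03984 h⁻¹ = 0.9561 d⁻¹.
Set 7.374·exp(−k·t) = 0.92 → t = ln(7.374/0.92)/k = 188100 s = 52.25 h.
Distance = v·t = 1.0·188100 = 188100 m = 188.1 km.

188 km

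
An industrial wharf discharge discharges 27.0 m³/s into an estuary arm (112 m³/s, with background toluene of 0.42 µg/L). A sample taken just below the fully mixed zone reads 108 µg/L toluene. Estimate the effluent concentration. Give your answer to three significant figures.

Mass balance: 112.0·0.4200 + 27.00·Cₑ = 139.0·108.0
→ Cₑ = (139.0·108.0 − 112.0·0.4200) / 27.00 = 554.3 µg/L.

554 µg/L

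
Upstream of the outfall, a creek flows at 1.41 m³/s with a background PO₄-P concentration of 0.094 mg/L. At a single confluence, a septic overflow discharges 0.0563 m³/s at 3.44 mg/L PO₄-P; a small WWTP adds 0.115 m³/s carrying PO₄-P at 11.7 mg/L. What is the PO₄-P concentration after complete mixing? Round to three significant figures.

Flow-weighted average: C = (1.410·0.09400 + 0.05630·3.440 + 0.1150·11.70) / 1.581 = 1.672/1.581 = 1.057 mg/L.

1.06 mg/L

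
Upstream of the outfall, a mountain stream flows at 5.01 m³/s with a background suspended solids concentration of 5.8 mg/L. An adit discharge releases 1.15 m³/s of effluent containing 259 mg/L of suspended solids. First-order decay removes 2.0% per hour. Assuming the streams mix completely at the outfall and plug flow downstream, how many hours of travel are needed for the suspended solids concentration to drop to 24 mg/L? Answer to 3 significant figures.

39.3 h

Mixed concentration C = ΣQC/ΣQ = (5.010·5.800 + 1.150·259.0) / 6.160 = 326.9/6.160 = 53.07 mg/L.
2.0%/h lost → k = −ln(1 − 0.02) = 0.02020 h⁻¹.
53.07·exp(−k·t) = 24 → t = ln(53.07/24)/k = 141400 s = 39.28 h.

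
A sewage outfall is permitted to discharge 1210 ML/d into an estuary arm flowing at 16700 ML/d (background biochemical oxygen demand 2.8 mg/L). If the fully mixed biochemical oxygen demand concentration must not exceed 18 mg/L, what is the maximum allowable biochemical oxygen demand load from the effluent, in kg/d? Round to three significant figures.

Mass balance at the limit: 16700·2.800 + 1210·Cₑ = 17910·18 → Cₑ = 227.8 mg/L.
1210 ML/d = 14.00 m³/s. Load = 14.00 m³/s × 227.8 g/m³ × 86 400 s/d = 275600 kg/d.

276000 kg/d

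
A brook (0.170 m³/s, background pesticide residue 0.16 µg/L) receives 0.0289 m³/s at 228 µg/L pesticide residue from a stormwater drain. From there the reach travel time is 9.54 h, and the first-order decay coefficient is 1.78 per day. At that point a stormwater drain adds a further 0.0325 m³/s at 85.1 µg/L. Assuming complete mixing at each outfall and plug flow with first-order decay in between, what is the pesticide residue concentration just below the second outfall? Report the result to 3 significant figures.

26.0 µg/L

Conservation of mass: C = (0.1700·0.1600 + 0.02890·228.0) / 0.1989 = 6.616/0.1989 = 33.26 µg/L; combined flow 0.1989 m³/s.
Applying C = C₀e^(−kt): 33.26 × 0.4929 = 16.39 µg/L.
Second outfall: C = (0.1989·16.39 + 0.03250·85.10)/0.2314 = 26.04 µg/L.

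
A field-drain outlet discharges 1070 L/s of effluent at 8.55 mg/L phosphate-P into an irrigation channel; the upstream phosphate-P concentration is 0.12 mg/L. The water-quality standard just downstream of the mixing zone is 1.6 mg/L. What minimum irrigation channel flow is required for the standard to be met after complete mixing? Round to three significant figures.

5020 L/s

Set C_mix = 1.6: (Q·0.1200 + 1070·8.550) / (Q + 1070) = 1.6
→ Q = 1070·(8.550 − 1.6)/(1.6 − 0.1200) = 5025 L/s.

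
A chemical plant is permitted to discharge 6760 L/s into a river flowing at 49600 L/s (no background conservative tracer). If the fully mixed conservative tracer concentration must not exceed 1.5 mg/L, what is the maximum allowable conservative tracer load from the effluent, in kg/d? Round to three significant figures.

7300 kg/d

Mass balance at the limit: 49600·0 + 6760·Cₑ = 56360·1.5 → Cₑ = 12.51 mg/L.
6760 L/s = 6.760 m³/s. Load = 6.760 m³/s × 12.51 g/m³ × 86 400 s/d = 7304 kg/d.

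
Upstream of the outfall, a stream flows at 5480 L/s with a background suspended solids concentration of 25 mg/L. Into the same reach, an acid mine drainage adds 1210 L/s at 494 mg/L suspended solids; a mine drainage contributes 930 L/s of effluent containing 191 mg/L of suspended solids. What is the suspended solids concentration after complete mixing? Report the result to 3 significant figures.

Mixed concentration C = ΣQC/ΣQ = (5480·25.00 + 1210·494.0 + 930.0·191.0) / 7620 = 912400/7620 = 119.7 mg/L.

120 mg/L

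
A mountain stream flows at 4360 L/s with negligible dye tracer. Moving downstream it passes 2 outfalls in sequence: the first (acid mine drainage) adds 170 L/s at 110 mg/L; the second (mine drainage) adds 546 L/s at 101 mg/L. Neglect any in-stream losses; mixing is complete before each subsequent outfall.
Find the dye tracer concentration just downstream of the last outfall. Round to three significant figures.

14.5 mg/L

Below outfall 1: Q → 4530 L/s, C = (4360·0 + 170.0·110.0)/4530 = 4.128 mg/L.
Below outfall 2: Q → 5076 L/s, C = (4530·4.128 + 546.0·101.0)/5076 = 14.55 mg/L.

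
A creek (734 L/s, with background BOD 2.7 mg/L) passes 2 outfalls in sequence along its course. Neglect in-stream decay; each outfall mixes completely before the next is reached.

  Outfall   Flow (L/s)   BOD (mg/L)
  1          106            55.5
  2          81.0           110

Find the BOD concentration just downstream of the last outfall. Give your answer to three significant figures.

18.2 mg/L

Below outfall 1: Q → 840.0 L/s, C = (734.0·2.700 + 106.0·55.50)/840.0 = 9.363 mg/L.
Below outfall 2: Q → 921.0 L/s, C = (840.0·9.363 + 81.00·110.0)/921.0 = 18.21 mg/L.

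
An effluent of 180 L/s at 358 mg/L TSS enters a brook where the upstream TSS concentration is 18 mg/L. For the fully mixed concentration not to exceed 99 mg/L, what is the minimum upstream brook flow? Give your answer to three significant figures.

Set C_mix = 99: (Q·18.00 + 180.0·358.0) / (Q + 180.0) = 99
→ Q = 180.0·(358.0 − 99)/(99 − 18.00) = 575.6 L/s.

576 L/s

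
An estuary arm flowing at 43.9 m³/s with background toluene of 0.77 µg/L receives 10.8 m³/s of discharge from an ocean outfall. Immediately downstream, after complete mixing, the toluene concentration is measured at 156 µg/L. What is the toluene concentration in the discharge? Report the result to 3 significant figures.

Mass balance: 43.90·0.7700 + 10.80·Cₑ = 54.70·156.0
→ Cₑ = (54.70·156.0 − 43.90·0.7700) / 10.80 = 787.0 µg/L.

787 µg/L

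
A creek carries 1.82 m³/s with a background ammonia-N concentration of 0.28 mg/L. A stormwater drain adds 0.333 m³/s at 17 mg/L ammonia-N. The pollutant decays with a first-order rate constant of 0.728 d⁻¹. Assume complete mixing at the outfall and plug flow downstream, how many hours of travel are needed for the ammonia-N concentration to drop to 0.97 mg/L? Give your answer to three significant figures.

35.7 h

Flow-weighted average: C = (1.820·0.2800 + 0.3330·17.00) / 2.153 = 6.171/2.153 = 2.866 mg/L.
2.866·exp(−k·t) = 0.97 → t = ln(2.866/0.97)/k = 128600 s = 35.72 h.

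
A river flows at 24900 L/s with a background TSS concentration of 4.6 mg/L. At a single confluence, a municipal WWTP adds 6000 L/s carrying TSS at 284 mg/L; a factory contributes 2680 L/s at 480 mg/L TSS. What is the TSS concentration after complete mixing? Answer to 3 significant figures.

After mixing, C = (24900·4.600 + 6000·284.0 + 2680·480.0) / 33580 = 3105000/33580 = 92.46 mg/L.

92.5 mg/L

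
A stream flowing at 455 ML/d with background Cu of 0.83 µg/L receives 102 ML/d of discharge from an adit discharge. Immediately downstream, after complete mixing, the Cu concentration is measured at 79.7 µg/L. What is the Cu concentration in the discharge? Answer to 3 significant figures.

Mass balance: 455.0·0.8300 + 102.0·Cₑ = 557.0·79.70
→ Cₑ = (557.0·79.70 − 455.0·0.8300) / 102.0 = 431.5 µg/L.

432 µg/L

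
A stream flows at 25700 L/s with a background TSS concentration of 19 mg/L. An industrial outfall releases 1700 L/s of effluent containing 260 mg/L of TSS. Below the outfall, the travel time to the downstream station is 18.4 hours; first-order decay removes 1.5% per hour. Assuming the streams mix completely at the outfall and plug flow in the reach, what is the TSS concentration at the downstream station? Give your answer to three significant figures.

25.7 mg/L

Mixed concentration C = ΣQC/ΣQ = (25700·19.00 + 1700·260.0) / 27400 = 930300/27400 = 33.95 mg/L.
1.5%/h lost → k = −ln(1 − 0.015) = 0.01511 h⁻¹.
After decay, C = 33.95 × e^(−kt) = 33.95 × 0.7572 = 25.71 mg/L.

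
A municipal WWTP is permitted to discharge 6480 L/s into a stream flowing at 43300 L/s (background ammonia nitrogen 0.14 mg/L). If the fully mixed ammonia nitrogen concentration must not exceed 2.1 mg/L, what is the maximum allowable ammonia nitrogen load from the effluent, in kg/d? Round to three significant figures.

8510 kg/d

Mass balance at the limit: 43300·0.1400 + 6480·Cₑ = 49780·2.1 → Cₑ = 15.20 mg/L.
6480 L/s = 6.480 m³/s. Load = 6.480 m³/s × 15.20 g/m³ × 86 400 s/d = 8508 kg/d.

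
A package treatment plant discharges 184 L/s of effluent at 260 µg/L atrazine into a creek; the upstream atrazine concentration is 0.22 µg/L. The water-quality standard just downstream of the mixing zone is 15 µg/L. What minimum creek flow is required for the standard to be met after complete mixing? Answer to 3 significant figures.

3050 L/s

Set C_mix = 15: (Q·0.2200 + 184.0·260.0) / (Q + 184.0) = 15
→ Q = 184.0·(260.0 − 15)/(15 − 0.2200) = 3050 L/s.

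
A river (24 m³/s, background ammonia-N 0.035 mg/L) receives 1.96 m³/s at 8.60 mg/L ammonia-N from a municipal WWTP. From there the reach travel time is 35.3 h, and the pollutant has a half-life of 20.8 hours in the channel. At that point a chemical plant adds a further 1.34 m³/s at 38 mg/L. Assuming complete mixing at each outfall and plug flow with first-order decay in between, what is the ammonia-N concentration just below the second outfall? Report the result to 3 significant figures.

Conservation of mass: C = (24.00·0.03500 + 1.960·8.600) / 25.96 = 17.70/25.96 = 0.6817 mg/L; combined flow 25.96 m³/s.
Half-life 20.8 h → k = ln 2 / 20.8 = 0.03332 h⁻¹ = 0.7998 d⁻¹.
First-order decay: C = 0.6817·exp(−k·t) = 0.6817·0.3084 = 0.2102 mg/L.
Second outfall: C = (25.96·0.2102 + 1.340·38.00)/27.30 = 2.065 mg/L.

2.07 mg/L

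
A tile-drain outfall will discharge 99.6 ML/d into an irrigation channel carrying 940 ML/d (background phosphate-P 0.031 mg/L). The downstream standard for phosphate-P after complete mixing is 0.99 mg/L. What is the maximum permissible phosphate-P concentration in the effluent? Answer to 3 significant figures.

10.0 mg/L

At the limit, (Qr·Cr + Qe·Cₑ)/(Qr + Qe) = 0.99:
Cₑ = (1040·0.99 − 940.0·0.03100) / 99.60 = 10.04 mg/L.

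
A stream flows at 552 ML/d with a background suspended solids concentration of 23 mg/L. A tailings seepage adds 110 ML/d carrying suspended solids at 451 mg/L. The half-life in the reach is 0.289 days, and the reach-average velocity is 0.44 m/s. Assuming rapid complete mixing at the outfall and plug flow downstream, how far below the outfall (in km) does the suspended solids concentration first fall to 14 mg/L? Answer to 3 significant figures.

30.2 km

After mixing, C = (552.0·23.00 + 110.0·451.0) / 662.0 = 62310/662.0 = 94.12 mg/L.
Half-life 0.289 d → k = ln 2 / 0.289 = 2.398 d⁻¹.
Set 94.12·exp(−k·t) = 14 → t = ln(94.12/14)/k = 68640 s = 19.07 h.
Distance = v·t = 0.44·68640 = 30200 m = 30.20 km.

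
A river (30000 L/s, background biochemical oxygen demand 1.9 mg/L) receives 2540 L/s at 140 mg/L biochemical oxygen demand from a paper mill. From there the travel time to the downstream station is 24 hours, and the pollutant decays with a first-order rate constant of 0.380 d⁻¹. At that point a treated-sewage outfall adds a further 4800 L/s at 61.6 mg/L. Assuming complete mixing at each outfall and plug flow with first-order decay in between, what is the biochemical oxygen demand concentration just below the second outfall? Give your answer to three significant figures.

Mass balance: C = (30000·1.900 + 2540·140.0) / 32540 = 412600/32540 = 12.68 mg/L; combined flow 32540 L/s.
After decay, C = 12.68 × e^(−kt) = 12.68 × 0.6839 = 8.671 mg/L.
Second outfall: C = (32540·8.671 + 4800·61.60)/37340 = 15.48 mg/L.

15.5 mg/L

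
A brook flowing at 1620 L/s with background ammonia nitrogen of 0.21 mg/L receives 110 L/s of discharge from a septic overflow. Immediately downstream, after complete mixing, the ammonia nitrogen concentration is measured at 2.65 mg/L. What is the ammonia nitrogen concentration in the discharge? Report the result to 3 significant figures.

38.6 mg/L

Mass balance: 1620·0.2100 + 110.0·Cₑ = 1730·2.650
→ Cₑ = (1730·2.650 − 1620·0.2100) / 110.0 = 38.58 mg/L.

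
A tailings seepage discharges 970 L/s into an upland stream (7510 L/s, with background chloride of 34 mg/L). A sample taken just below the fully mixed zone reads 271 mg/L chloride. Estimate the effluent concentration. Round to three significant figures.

2110 mg/L

Mass balance: 7510·34.00 + 970.0·Cₑ = 8480·271.0
→ Cₑ = (8480·271.0 − 7510·34.00) / 970.0 = 2106 mg/L.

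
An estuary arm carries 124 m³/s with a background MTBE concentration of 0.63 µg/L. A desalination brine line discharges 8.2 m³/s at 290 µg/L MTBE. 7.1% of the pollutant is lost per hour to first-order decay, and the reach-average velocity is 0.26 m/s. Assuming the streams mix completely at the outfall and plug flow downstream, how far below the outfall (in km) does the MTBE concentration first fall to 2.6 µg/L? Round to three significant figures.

Flow-weighted average: C = (124.0·0.6300 + 8.200·290.0) / 132.2 = 2456/132.2 = 18.58 µg/L.
7.1%/h lost → k = −ln(1 − 0.071) = 0.07365 h⁻¹.
Set 18.58·exp(−k·t) = 2.6 → t = ln(18.58/2.6)/k = 96130 s = 26.70 h.
Distance = v·t = 0.26·96130 = 24990 m = 24.99 km.

25.0 km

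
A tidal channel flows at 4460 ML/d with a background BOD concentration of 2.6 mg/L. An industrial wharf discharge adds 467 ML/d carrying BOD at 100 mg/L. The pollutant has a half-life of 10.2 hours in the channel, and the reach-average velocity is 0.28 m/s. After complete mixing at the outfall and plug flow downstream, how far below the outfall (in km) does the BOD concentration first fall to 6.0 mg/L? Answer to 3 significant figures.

10.1 km

After mixing, C = (4460·2.600 + 467.0·100.0) / 4927 = 58300/4927 = 11.83 mg/L.
Half-life 10.2 h → k = ln 2 / 10.2 = 0.06796 h⁻¹ = 1.631 d⁻¹.
Set 11.83·exp(−k·t) = 6.0 → t = ln(11.83/6.0)/k = 35970 s = 9.992 h.
Distance = v·t = 0.28·35970 = 10070 m = 10.07 km.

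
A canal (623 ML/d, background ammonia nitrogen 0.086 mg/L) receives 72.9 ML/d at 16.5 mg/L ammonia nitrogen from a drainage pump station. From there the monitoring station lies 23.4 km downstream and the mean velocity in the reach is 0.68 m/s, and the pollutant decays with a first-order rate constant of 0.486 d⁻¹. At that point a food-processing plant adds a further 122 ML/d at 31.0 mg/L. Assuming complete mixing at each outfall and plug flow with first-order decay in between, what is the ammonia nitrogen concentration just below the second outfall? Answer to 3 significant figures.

5.89 mg/L

After mixing, C = (623.0·0.08600 + 72.90·16.50) / 695.9 = 1256/695.9 = 1.805 mg/L; combined flow 695.9 ML/d.
Travel time t = 23.4·1000 / 0.68 = 34410 s = 9.559 h.
Applying C = C₀e^(−kt): 1.805 × 0.8240 = 1.488 mg/L.
Second outfall: C = (695.9·1.488 + 122.0·31.00)/817.9 = 5.890 mg/L.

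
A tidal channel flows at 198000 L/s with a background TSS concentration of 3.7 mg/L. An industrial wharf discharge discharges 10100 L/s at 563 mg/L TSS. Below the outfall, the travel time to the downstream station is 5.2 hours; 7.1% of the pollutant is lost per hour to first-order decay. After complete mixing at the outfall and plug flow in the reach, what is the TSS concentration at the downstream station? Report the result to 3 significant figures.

21.0 mg/L

Flow-weighted average: C = (198000·3.700 + 10100·563.0) / 208100 = 6419000/208100 = 30.85 mg/L.
7.1%/h lost → k = −ln(1 − 0.071) = 0.07365 h⁻¹.
Decay over the reach: 30.85·exp(−kt) = 30.85·0.6818 = 21.03 mg/L.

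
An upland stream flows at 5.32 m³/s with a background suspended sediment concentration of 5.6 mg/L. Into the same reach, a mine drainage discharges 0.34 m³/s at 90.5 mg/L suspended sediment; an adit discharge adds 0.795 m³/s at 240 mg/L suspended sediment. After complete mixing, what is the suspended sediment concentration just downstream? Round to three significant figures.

38.9 mg/L

Mixed concentration C = ΣQC/ΣQ = (5.320·5.600 + 0.3400·90.50 + 0.7950·240.0) / 6.455 = 251.4/6.455 = 38.94 mg/L.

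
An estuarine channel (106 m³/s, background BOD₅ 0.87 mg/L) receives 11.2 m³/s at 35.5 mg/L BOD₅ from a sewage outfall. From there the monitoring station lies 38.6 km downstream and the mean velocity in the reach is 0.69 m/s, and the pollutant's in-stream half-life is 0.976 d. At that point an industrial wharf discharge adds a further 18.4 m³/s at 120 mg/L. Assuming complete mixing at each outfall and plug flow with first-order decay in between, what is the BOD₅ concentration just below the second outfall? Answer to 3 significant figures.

18.6 mg/L

After mixing, C = (106.0·0.8700 + 11.20·35.50) / 117.2 = 489.8/117.2 = 4.179 mg/L; combined flow 117.2 m³/s.
Travel time t = 38.6·1000 / 0.69 = 55940 s = 15.54 h.
Half-life 0.976 d → k = ln 2 / 0.976 = 0.7102 d⁻¹.
Applying C = C₀e^(−kt): 4.179 × 0.6314 = 2.639 mg/L.
At the second outfall, C = (117.2·2.639 + 18.40·120.0) / (117.2 + 18.40) = 18.56 mg/L.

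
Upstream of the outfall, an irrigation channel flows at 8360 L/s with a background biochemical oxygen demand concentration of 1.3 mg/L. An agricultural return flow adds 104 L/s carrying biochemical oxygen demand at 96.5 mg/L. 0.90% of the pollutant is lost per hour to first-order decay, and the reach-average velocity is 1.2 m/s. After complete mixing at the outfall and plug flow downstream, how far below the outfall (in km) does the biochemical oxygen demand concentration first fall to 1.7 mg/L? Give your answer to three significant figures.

178 km

Mixed concentration C = ΣQC/ΣQ = (8360·1.300 + 104.0·96.50) / 8464 = 20900/8464 = 2.470 mg/L.
0.90%/h lost → k = −ln(1 − 0.009) = 0.009041 h⁻¹.
Set 2.470·exp(−k·t) = 1.7 → t = ln(2.470/1.7)/k = 148700 s = 41.31 h.
Distance = v·t = 1.2·148700 = 178500 m = 178.5 km.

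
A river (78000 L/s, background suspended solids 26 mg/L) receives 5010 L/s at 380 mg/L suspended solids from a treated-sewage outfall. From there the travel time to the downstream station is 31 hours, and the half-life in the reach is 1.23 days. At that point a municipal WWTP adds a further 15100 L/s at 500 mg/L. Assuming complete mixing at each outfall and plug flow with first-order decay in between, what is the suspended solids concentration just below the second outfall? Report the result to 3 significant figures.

96.3 mg/L

Mass balance: C = (78000·26.00 + 5010·380.0) / 83010 = 3932000/83010 = 47.37 mg/L; combined flow 83010 L/s.
Half-life 1.23 d → k = ln 2 / 1.23 = 0.5635 d⁻¹.
Applying C = C₀e^(−kt): 47.37 × 0.4829 = 22.87 mg/L.
At the second outfall, C = (83010·22.87 + 15100·500.0) / (83010 + 15100) = 96.31 mg/L.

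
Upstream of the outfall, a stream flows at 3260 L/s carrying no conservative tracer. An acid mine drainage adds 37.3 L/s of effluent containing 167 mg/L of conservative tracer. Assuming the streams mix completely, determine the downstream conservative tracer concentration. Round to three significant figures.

1.89 mg/L

After mixing, C = (3260·0 + 37.30·167.0) / 3297 = 6229/3297 = 1.889 mg/L.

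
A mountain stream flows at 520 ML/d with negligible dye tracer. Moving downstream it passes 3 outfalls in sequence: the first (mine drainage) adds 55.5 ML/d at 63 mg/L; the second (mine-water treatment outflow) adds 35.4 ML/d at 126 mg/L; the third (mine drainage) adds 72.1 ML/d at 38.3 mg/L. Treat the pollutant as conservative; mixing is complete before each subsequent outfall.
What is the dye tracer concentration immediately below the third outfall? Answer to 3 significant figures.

After outfall 1: Q = 520.0 + 55.50 = 575.5 ML/d; C = (520.0·0 + 55.50·63.00)/575.5 = 6.076 mg/L.
After outfall 2: Q = 575.5 + 35.40 = 610.9 ML/d; C = (575.5·6.076 + 35.40·126.0)/610.9 = 13.02 mg/L.
After outfall 3: Q = 610.9 + 72.10 = 683.0 ML/d; C = (610.9·13.02 + 72.10·38.30)/683.0 = 15.69 mg/L.

15.7 mg/L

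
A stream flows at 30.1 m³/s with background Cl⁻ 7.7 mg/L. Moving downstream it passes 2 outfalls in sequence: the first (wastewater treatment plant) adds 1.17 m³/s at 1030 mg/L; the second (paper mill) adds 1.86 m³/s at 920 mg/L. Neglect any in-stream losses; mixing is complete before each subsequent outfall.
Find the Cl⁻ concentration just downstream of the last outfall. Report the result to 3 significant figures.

95.0 mg/L

After outfall 1: Q = 30.10 + 1.170 = 31.27 m³/s; C = (30.10·7.700 + 1.170·1030)/31.27 = 45.95 mg/L.
After outfall 2: Q = 31.27 + 1.860 = 33.13 m³/s; C = (31.27·45.95 + 1.860·920.0)/33.13 = 95.02 mg/L.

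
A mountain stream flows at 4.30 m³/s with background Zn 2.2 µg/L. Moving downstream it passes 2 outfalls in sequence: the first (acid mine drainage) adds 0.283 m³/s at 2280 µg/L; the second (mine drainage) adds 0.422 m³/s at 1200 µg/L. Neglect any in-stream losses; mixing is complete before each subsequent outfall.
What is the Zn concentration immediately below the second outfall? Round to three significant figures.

After outfall 1: Q = 4.300 + 0.2830 = 4.583 m³/s; C = (4.300·2.200 + 0.2830·2280)/4.583 = 142.9 µg/L.
After outfall 2: Q = 4.583 + 0.4220 = 5.005 m³/s; C = (4.583·142.9 + 0.4220·1200)/5.005 = 232.0 µg/L.

232 µg/L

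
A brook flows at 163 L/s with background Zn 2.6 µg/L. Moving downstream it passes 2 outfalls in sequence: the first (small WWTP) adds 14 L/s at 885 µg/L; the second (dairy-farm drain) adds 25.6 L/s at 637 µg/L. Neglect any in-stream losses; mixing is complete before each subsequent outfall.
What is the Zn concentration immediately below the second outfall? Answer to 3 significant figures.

144 µg/L

Below outfall 1: Q → 177.0 L/s, C = (163.0·2.600 + 14.00·885.0)/177.0 = 72.39 µg/L.
Below outfall 2: Q → 202.6 L/s, C = (177.0·72.39 + 25.60·637.0)/202.6 = 143.7 µg/L.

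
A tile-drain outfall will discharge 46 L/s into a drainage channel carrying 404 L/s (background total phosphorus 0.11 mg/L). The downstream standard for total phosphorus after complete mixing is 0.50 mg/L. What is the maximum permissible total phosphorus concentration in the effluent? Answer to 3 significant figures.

At the limit, (Qr·Cr + Qe·Cₑ)/(Qr + Qe) = 0.50:
Cₑ = (450.0·0.50 − 404.0·0.1100) / 46.00 = 3.925 mg/L.

3.93 mg/L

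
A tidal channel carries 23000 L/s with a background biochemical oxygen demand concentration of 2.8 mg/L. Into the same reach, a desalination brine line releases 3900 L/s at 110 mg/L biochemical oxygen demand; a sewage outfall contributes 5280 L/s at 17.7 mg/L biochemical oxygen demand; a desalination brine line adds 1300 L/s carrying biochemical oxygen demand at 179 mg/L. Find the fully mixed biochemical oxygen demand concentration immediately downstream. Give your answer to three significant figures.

24.5 mg/L

Flow-weighted average: C = (23000·2.800 + 3900·110.0 + 5280·17.70 + 1300·179.0) / 33480 = 819600/33480 = 24.48 mg/L.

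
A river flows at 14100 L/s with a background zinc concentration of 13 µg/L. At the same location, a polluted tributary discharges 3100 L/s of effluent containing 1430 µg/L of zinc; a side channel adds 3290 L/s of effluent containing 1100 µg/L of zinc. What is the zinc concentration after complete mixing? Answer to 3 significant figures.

402 µg/L

Conservation of mass: C = (14100·13.00 + 3100·1430 + 3290·1100) / 20490 = 8235000/20490 = 401.9 µg/L.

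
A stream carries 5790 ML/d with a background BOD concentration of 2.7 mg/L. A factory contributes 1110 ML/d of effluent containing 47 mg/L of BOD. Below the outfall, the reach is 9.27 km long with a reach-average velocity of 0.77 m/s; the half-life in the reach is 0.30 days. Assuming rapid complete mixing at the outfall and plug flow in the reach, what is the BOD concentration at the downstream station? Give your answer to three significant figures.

Conservation of mass: C = (5790·2.700 + 1110·47.00) / 6900 = 67800/6900 = 9.827 mg/L.
Travel time t = 9.27·1000 / 0.77 = 12040 s = 3.344 h.
Half-life 0.30 d → k = ln 2 / 0.30 = 2.310 d⁻¹.
Decay over the reach: 9.827·exp(−kt) = 9.827·0.7247 = 7.122 mg/L.

7.12 mg/L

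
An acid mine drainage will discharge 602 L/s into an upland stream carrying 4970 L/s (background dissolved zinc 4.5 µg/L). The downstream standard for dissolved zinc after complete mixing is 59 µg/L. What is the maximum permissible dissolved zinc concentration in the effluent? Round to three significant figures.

509 µg/L

At the limit, (Qr·Cr + Qe·Cₑ)/(Qr + Qe) = 59:
Cₑ = (5572·59 − 4970·4.500) / 602.0 = 508.9 µg/L.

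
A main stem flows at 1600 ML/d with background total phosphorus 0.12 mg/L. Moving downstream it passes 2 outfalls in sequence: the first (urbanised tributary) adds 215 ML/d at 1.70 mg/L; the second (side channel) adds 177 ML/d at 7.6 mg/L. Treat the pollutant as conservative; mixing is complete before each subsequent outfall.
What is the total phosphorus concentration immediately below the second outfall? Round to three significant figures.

0.955 mg/L

After outfall 1: Q = 1600 + 215.0 = 1815 ML/d; C = (1600·0.1200 + 215.0·1.700)/1815 = 0.3072 mg/L.
After outfall 2: Q = 1815 + 177.0 = 1992 ML/d; C = (1815·0.3072 + 177.0·7.600)/1992 = 0.9552 mg/L.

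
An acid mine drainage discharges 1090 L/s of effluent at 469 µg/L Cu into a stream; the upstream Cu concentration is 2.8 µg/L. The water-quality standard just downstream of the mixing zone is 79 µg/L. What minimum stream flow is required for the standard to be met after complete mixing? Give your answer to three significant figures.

5580 L/s

Set C_mix = 79: (Q·2.800 + 1090·469.0) / (Q + 1090) = 79
→ Q = 1090·(469.0 − 79)/(79 − 2.800) = 5579 L/s.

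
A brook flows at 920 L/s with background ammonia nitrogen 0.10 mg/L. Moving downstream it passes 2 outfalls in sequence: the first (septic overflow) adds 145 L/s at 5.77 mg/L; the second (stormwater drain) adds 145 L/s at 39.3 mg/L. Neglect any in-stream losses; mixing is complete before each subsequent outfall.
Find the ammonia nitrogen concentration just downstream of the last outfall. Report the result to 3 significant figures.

After outfall 1: Q = 920.0 + 145.0 = 1065 L/s; C = (920.0·0.1000 + 145.0·5.770)/1065 = 0.8720 mg/L.
After outfall 2: Q = 1065 + 145.0 = 1210 L/s; C = (1065·0.8720 + 145.0·39.30)/1210 = 5.477 mg/L.

5.48 mg/L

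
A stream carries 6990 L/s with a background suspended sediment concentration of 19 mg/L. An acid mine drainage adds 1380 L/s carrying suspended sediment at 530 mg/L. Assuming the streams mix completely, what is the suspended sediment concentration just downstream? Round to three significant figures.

Flow-weighted average: C = (6990·19.00 + 1380·530.0) / 8370 = 864200/8370 = 103.3 mg/L.

103 mg/L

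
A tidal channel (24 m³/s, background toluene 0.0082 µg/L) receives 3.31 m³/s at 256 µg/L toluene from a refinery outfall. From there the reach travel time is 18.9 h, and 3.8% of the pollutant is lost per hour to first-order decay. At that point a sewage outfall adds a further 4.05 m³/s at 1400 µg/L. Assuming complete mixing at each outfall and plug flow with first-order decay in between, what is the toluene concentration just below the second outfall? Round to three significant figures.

194 µg/L

Conservation of mass: C = (24.00·0.008200 + 3.310·256.0) / 27.31 = 847.6/27.31 = 31.03 µg/L; combined flow 27.31 m³/s.
3.8%/h lost → k = −ln(1 − 0.038) = 0.03874 h⁻¹.
Decay over the reach: 31.03·exp(−kt) = 31.03·0.4808 = 14.92 µg/L.
Second outfall: C = (27.31·14.92 + 4.050·1400)/31.36 = 193.8 µg/L.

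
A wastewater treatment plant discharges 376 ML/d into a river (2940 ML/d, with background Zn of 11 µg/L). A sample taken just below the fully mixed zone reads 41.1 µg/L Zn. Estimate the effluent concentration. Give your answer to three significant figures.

276 µg/L

Mass balance: 2940·11.00 + 376.0·Cₑ = 3316·41.10
→ Cₑ = (3316·41.10 − 2940·11.00) / 376.0 = 276.5 µg/L.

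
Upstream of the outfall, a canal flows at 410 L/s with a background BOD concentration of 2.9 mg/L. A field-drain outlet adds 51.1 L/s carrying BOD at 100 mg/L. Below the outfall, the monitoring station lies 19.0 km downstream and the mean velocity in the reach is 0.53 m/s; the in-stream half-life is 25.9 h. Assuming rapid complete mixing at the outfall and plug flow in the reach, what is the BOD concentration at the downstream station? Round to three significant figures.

10.5 mg/L

Conservation of mass: C = (410.0·2.900 + 51.10·100.0) / 461.1 = 6299/461.1 = 13.66 mg/L.
Travel time t = 19.0·1000 / 0.53 = 35850 s = 9.958 h.
Half-life 25.9 h → k = ln 2 / 25.9 = 0.02676 h⁻¹ = 0.6423 d⁻¹.
Decay over the reach: 13.66·exp(−kt) = 13.66·0.7661 = 10.46 mg/L.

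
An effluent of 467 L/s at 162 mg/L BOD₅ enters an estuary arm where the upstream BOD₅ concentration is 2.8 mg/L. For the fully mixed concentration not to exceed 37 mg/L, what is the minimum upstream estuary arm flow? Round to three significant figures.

1710 L/s

Set C_mix = 37: (Q·2.800 + 467.0·162.0) / (Q + 467.0) = 37
→ Q = 467.0·(162.0 − 37)/(37 − 2.800) = 1707 L/s.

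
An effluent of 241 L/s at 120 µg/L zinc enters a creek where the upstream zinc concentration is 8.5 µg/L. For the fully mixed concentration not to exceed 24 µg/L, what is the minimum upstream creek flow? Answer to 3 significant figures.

Set C_mix = 24: (Q·8.500 + 241.0·120.0) / (Q + 241.0) = 24
→ Q = 241.0·(120.0 − 24)/(24 − 8.500) = 1493 L/s.

1490 L/s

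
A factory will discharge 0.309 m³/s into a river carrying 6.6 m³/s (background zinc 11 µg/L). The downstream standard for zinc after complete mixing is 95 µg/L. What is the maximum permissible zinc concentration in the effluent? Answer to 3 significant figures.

At the limit, (Qr·Cr + Qe·Cₑ)/(Qr + Qe) = 95:
Cₑ = (6.909·95 − 6.600·11.00) / 0.3090 = 1889 µg/L.

1890 µg/L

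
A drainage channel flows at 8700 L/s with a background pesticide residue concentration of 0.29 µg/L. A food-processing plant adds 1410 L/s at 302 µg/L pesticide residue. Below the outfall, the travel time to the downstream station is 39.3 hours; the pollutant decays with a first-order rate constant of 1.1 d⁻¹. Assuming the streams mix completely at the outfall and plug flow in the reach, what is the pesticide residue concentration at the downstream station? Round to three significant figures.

Mass balance: C = (8700·0.2900 + 1410·302.0) / 10110 = 428300/10110 = 42.37 µg/L.
After decay, C = 42.37 × e^(−kt) = 42.37 × 0.1651 = 6.995 µg/L.

6.99 µg/L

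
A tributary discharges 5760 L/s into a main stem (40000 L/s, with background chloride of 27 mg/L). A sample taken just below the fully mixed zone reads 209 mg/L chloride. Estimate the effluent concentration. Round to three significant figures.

Mass balance: 40000·27.00 + 5760·Cₑ = 45760·209.0
→ Cₑ = (45760·209.0 − 40000·27.00) / 5760 = 1473 mg/L.

1470 mg/L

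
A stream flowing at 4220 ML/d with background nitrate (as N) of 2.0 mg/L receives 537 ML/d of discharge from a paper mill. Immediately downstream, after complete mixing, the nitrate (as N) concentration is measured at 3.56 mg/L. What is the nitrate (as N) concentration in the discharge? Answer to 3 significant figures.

Mass balance: 4220·2.000 + 537.0·Cₑ = 4757·3.560
→ Cₑ = (4757·3.560 − 4220·2.000) / 537.0 = 15.82 mg/L.

15.8 mg/L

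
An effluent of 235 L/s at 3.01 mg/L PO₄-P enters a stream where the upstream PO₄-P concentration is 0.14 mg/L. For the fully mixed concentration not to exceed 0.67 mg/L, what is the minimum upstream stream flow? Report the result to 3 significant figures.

Set C_mix = 0.67: (Q·0.1400 + 235.0·3.010) / (Q + 235.0) = 0.67
→ Q = 235.0·(3.010 − 0.67)/(0.67 − 0.1400) = 1038 L/s.

1040 L/s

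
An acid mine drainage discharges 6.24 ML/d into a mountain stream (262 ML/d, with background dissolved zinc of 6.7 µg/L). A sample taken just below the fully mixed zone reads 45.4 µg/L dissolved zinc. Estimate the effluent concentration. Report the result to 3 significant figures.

1670 µg/L

Mass balance: 262.0·6.700 + 6.240·Cₑ = 268.2·45.40
→ Cₑ = (268.2·45.40 − 262.0·6.700) / 6.240 = 1670 µg/L.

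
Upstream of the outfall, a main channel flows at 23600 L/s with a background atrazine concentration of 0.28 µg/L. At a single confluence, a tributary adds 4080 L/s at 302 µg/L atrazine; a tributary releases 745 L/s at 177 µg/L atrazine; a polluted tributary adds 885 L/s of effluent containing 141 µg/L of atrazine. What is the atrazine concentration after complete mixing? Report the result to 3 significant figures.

51.0 µg/L

Conservation of mass: C = (23600·0.2800 + 4080·302.0 + 745.0·177.0 + 885.0·141.0) / 29310 = 1495000/29310 = 51.02 µg/L.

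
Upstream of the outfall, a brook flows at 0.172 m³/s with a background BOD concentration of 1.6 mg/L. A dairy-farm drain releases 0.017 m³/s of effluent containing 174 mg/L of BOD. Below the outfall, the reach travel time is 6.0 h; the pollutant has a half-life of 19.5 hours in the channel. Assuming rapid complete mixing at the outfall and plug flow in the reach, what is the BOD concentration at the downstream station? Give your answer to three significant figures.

13.8 mg/L

Conservation of mass: C = (0.1720·1.600 + 0.01700·174.0) / 0.1890 = 3.233/0.1890 = 17.11 mg/L.
Half-life 19.5 h → k = ln 2 / 19.5 = 0.03555 h⁻¹ = 0.8531 d⁻¹.
First-order decay: C = 17.11·exp(−k·t) = 17.11·0.8079 = 13.82 mg/L.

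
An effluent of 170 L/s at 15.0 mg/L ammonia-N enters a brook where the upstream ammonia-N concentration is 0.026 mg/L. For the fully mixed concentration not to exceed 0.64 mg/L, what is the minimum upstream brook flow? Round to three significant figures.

3980 L/s

Set C_mix = 0.64: (Q·0.02600 + 170.0·15.00) / (Q + 170.0) = 0.64
→ Q = 170.0·(15.00 − 0.64)/(0.64 − 0.02600) = 3976 L/s.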